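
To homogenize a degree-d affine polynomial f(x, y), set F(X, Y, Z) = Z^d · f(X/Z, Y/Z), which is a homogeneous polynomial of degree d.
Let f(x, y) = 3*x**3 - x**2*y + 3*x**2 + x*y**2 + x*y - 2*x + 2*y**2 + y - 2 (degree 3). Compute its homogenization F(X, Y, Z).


F(X, Y, Z) = 3*X**3 - X**2*Y + 3*X**2*Z + X*Y**2 + X*Y*Z - 2*X*Z**2 + 2*Y**2*Z + Y*Z**2 - 2*Z**3

deg(f) = 3.
Substitute x = X/Z, y = Y/Z into f, then multiply by Z^3.
  monomial 3·x^3·y^0 ↦ 3·X^3·Y^0·Z^0.
  monomial -1·x^2·y^1 ↦ -1·X^2·Y^1·Z^0.
  monomial 3·x^2·y^0 ↦ 3·X^2·Y^0·Z^1.
  monomial 1·x^1·y^2 ↦ 1·X^1·Y^2·Z^0.
  monomial 1·x^1·y^1 ↦ 1·X^1·Y^1·Z^1.
  monomial -2·x^1·y^0 ↦ -2·X^1·Y^0·Z^2.
  monomial 2·x^0·y^2 ↦ 2·X^0·Y^2·Z^1.
  monomial 1·x^0·y^1 ↦ 1·X^0·Y^1·Z^2.
  monomial -2·x^0·y^0 ↦ -2·X^0·Y^0·Z^3.
Collecting: F(X, Y, Z) = 3*X**3 - X**2*Y + 3*X**2*Z + X*Y**2 + X*Y*Z - 2*X*Z**2 + 2*Y**2*Z + Y*Z**2 - 2*Z**3.


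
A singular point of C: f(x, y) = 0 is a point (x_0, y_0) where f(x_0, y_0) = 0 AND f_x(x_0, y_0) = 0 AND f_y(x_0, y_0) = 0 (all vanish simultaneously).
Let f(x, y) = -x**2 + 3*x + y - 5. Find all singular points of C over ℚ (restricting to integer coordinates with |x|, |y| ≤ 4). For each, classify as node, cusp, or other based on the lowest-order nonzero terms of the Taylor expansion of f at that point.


No singular points in the scanned grid; C is smooth there.

Compute partial derivatives:
  f_x = 3 - 2*x.
  f_y = 1.
f_y = 1 is a nonzero constant, so f_y never vanishes: no point (x, y) can satisfy f = f_x = f_y = 0. In particular no (x, y) ∈ {−4, ..., 4}² is singular; the curve is smooth.


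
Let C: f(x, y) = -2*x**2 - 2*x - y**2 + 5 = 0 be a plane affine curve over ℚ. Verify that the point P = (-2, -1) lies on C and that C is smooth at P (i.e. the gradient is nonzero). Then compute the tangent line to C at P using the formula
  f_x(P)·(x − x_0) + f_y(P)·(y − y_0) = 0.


Tangent line at P: 6*x + 2*y + 14 = 0.

Step 1: f(-2, -1) = 0, so P lies on C.
Step 2: partial derivatives
  f_x(x, y) = -4*x - 2, f_y(x, y) = -2*y.
  f_x(P) = 6, f_y(P) = 2 (gradient nonzero, so P is smooth).
Step 3: tangent line at P: 6·(x − -2) + 2·(y − -1) = 0.
Expanding: 6*x + 2*y + 14 = 0.


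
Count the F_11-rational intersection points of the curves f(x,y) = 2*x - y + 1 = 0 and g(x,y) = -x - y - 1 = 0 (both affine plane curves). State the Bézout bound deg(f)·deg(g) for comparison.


Common zeros: {(3, 7)}; count = 1; Bézout bound = 1.

deg(f) = 1, deg(g) = 1, so Bézout bound = 1.
Scan x ∈ F_11. For each x, list the y ∈ F_11 with f(x, y) ≡ 0 and those with g(x, y) ≡ 0 (mod 11); the common zeros in that column are the intersection.
  x = 0: f ≡ 0 at y ∈ {1}; g ≡ 0 at y ∈ {10}; common: ∅.
  x = 1: f ≡ 0 at y ∈ {3}; g ≡ 0 at y ∈ {9}; common: ∅.
  x = 2: f ≡ 0 at y ∈ {5}; g ≡ 0 at y ∈ {8}; common: ∅.
  x = 3: f ≡ 0 at y ∈ {7}; g ≡ 0 at y ∈ {7}; common: {7}.
  x = 4: f ≡ 0 at y ∈ {9}; g ≡ 0 at y ∈ {6}; common: ∅.
  x = 5: f ≡ 0 at y ∈ {0}; g ≡ 0 at y ∈ {5}; common: ∅.
  x = 6: f ≡ 0 at y ∈ {2}; g ≡ 0 at y ∈ {4}; common: ∅.
  x = 7: f ≡ 0 at y ∈ {4}; g ≡ 0 at y ∈ {3}; common: ∅.
  x = 8: f ≡ 0 at y ∈ {6}; g ≡ 0 at y ∈ {2}; common: ∅.
  x = 9: f ≡ 0 at y ∈ {8}; g ≡ 0 at y ∈ {1}; common: ∅.
  x = 10: f ≡ 0 at y ∈ {10}; g ≡ 0 at y ∈ {0}; common: ∅.
Collecting: common zeros = {(3, 7)}, so the count is 1.
Comparison with the Bézout bound: 1 ≤ 1 = deg(f)·deg(g), as expected for curves with no common component (the bound is attained).


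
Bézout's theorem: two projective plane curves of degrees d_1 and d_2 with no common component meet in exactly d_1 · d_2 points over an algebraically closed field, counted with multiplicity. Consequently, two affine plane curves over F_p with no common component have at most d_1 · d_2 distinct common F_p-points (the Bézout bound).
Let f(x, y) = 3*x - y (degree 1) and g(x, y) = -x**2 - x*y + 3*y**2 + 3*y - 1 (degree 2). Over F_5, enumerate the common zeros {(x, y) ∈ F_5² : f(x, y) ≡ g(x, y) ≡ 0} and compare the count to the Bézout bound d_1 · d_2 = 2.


Common zeros: ∅; count = 0; Bézout bound = 2.

deg(f) = 1, deg(g) = 2, so Bézout bound = 2.
Scan x ∈ F_5. For each x, list the y ∈ F_5 with f(x, y) ≡ 0 and those with g(x, y) ≡ 0 (mod 5); the common zeros in that column are the intersection.
  x = 0: f ≡ 0 at y ∈ {0}; g ≡ 0 at y ∈ {1, 3}; common: ∅.
  x = 1: f ≡ 0 at y ∈ {3}; g ≡ 0 at y ∈ ∅; common: ∅.
  x = 2: f ≡ 0 at y ∈ {1}; g ≡ 0 at y ∈ {0, 3}; common: ∅.
  x = 3: f ≡ 0 at y ∈ {4}; g ≡ 0 at y ∈ {0}; common: ∅.
  x = 4: f ≡ 0 at y ∈ {2}; g ≡ 0 at y ∈ {1}; common: ∅.
Collecting: common zeros = ∅, so the count is 0.
Comparison with the Bézout bound: 0 ≤ 2 = deg(f)·deg(g), as expected for curves with no common component (the affine F_5-count falls short of the bound because intersections may lie at infinity, over extension fields, or carry multiplicity).


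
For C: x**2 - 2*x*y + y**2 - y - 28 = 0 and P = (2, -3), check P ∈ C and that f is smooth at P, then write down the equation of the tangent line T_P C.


Tangent line at P: 10*x - 11*y - 53 = 0.

Step 1: f(2, -3) = 0, so P lies on C.
Step 2: partial derivatives
  f_x(x, y) = 2*x - 2*y, f_y(x, y) = -2*x + 2*y - 1.
  f_x(P) = 10, f_y(P) = -11 (gradient nonzero, so P is smooth).
Step 3: tangent line at P: 10·(x − 2) + -11·(y − -3) = 0.
Expanding: 10*x - 11*y - 53 = 0.


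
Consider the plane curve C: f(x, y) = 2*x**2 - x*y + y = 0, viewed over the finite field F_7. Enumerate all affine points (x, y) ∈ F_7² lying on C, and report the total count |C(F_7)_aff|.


Affine F_7-points: {(0, 0), (2, 1), (3, 2), (4, 6), (5, 2), (6, 6)}; count = 6.

For each of the 49 pairs (x, y) ∈ F_7², evaluate f(x, y) mod 7. Record the zeros.
  x = 0: [0↦0, 1↦1, 2↦2, 3↦3, 4↦4, 5↦5, 6↦6]  zeros at y ∈ {0}
  x = 1: [0↦2, 1↦2, 2↦2, 3↦2, 4↦2, 5↦2, 6↦2]  zeros at y ∈ ∅
  x = 2: [0↦1, 1↦0, 2↦6, 3↦5, 4↦4, 5↦3, 6↦2]  zeros at y ∈ {1}
  x = 3: [0↦4, 1↦2, 2↦0, 3↦5, 4↦3, 5↦1, 6↦6]  zeros at y ∈ {2}
  x = 4: [0↦4, 1↦1, 2↦5, 3↦2, 4↦6, 5↦3, 6↦0]  zeros at y ∈ {6}
  x = 5: [0↦1, 1↦4, 2↦0, 3↦3, 4↦6, 5↦2, 6↦5]  zeros at y ∈ {2}
  x = 6: [0↦2, 1↦4, 2↦6, 3↦1, 4↦3, 5↦5, 6↦0]  zeros at y ∈ {6}
Collecting zeros: affine points = {(0, 0), (2, 1), (3, 2), (4, 6), (5, 2), (6, 6)}.
Total count |C(F_7)_aff| = 6.


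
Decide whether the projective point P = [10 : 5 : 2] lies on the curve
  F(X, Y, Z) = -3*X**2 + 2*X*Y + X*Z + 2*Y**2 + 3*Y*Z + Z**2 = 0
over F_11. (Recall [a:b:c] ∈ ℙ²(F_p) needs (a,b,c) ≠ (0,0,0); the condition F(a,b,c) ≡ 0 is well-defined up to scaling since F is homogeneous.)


F(10,5,2) ≡ 3 (mod 11); P is NOT on the curve.

Evaluate F(10, 5, 2) term-by-term (mod 11).
  -3*X**2 ↦ -3·100·1·1 = -300
  2*X*Y ↦ 2·10·5·1 = 100
  X*Z ↦ 1·10·1·2 = 20
  2*Y**2 ↦ 2·1·25·1 = 50
  3*Y*Z ↦ 3·1·5·2 = 30
  Z**2 ↦ 1·1·1·4 = 4
Sum: F(10, 5, 2) = (-300) + (100) + (20) + (50) + (30) + (4) = -96.
Reducing mod 11: -96 ≡ 3 (mod 11).
Since F(a, b, c) ≡ 3 ≠ 0 (mod 11), P does NOT lie on the curve.


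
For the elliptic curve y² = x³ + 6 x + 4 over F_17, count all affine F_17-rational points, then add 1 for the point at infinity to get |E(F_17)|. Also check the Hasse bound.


Affine points = {(0, 2), (0, 15), (3, 7), (3, 10), (6, 1), (6, 16), (7, 7), (7, 10), (12, 6), (12, 11), (13, 1), (13, 16), (15, 1), (15, 16)}; affine count = 14; |E(F_17)| = 15.

Discriminant check: Δ ∝ 4a³ + 27b² = 4·6³ + 27·4² = 4·216 + 27·16 ≡ 4 (mod 17). Nonzero ⇒ E is nonsingular.
For each x ∈ F_17, compute rhs = x³ + 6·x + 4 mod 17, then count y ∈ F_17 with y² ≡ rhs.
  x = 0: rhs = 4, matching y values: 2, 15 (2 points).
  x = 1: rhs = 11, matching y values: none (0 points).
  x = 2: rhs = 7, matching y values: none (0 points).
  x = 3: rhs = 15, matching y values: 7, 10 (2 points).
  x = 4: rhs = 7, matching y values: none (0 points).
  x = 5: rhs = 6, matching y values: none (0 points).
  x = 6: rhs = 1, matching y values: 1, 16 (2 points).
  x = 7: rhs = 15, matching y values: 7, 10 (2 points).
  x = 8: rhs = 3, matching y values: none (0 points).
  x = 9: rhs = 5, matching y values: none (0 points).
  x = 10: rhs = 10, matching y values: none (0 points).
  x = 11: rhs = 7, matching y values: none (0 points).
  x = 12: rhs = 2, matching y values: 6, 11 (2 points).
  x = 13: rhs = 1, matching y values: 1, 16 (2 points).
  x = 14: rhs = 10, matching y values: none (0 points).
  x = 15: rhs = 1, matching y values: 1, 16 (2 points).
  x = 16: rhs = 14, matching y values: none (0 points).
Total affine count: 14.
Full point count |E(F_17)| = 14 + 1 = 15.
Hasse bound: |15 − (17+1)| = |-3| = 3 ≤ 2√17 ≈ 8.2462 ✓.


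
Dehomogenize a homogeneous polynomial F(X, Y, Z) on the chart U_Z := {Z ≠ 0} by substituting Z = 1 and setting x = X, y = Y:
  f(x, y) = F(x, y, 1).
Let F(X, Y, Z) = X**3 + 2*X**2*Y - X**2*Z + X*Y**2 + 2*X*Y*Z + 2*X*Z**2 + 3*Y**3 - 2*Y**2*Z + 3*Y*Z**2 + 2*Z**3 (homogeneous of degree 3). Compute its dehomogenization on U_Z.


f(x, y) = x**3 + 2*x**2*y - x**2 + x*y**2 + 2*x*y + 2*x + 3*y**3 - 2*y**2 + 3*y + 2

On U_Z we set Z = 1. Each monomial c·X^i·Y^j·Z^k in F becomes c·x^i·y^j·1^k = c·x^i·y^j.
Substituting Z = 1: F(X, Y, 1) = x**3 + 2*x**2*y - x**2 + x*y**2 + 2*x*y + 2*x + 3*y**3 - 2*y**2 + 3*y + 2.
Note: deg(f) ≤ deg(F) = 3; strict inequality happens when F is divisible by Z (lost terms).


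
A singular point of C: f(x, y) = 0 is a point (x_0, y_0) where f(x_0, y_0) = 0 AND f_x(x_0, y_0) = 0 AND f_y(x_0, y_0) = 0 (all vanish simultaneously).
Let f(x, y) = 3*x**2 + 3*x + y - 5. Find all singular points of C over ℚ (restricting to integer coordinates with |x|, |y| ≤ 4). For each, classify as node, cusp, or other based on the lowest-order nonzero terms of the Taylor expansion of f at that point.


No singular points in the scanned grid; C is smooth there.

Compute partial derivatives:
  f_x = 6*x + 3.
  f_y = 1.
f_y = 1 is a nonzero constant, so f_y never vanishes: no point (x, y) can satisfy f = f_x = f_y = 0. In particular no (x, y) ∈ {−4, ..., 4}² is singular; the curve is smooth.


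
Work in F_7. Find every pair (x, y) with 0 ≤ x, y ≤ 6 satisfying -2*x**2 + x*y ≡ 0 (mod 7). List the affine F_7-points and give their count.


Affine F_7-points: {(0, 0), (0, 1), (0, 2), (0, 3), (0, 4), (0, 5), (0, 6), (1, 2), (2, 4), (3, 6), (4, 1), (5, 3), (6, 5)}; count = 13.

For each of the 49 pairs (x, y) ∈ F_7², evaluate f(x, y) mod 7. Record the zeros.
  x = 0: [0↦0, 1↦0, 2↦0, 3↦0, 4↦0, 5↦0, 6↦0]  zeros at y ∈ {0, 1, 2, 3, 4, 5, 6}
  x = 1: [0↦5, 1↦6, 2↦0, 3↦1, 4↦2, 5↦3, 6↦4]  zeros at y ∈ {2}
  x = 2: [0↦6, 1↦1, 2↦3, 3↦5, 4↦0, 5↦2, 6↦4]  zeros at y ∈ {4}
  x = 3: [0↦3, 1↦6, 2↦2, 3↦5, 4↦1, 5↦4, 6↦0]  zeros at y ∈ {6}
  x = 4: [0↦3, 1↦0, 2↦4, 3↦1, 4↦5, 5↦2, 6↦6]  zeros at y ∈ {1}
  x = 5: [0↦6, 1↦4, 2↦2, 3↦0, 4↦5, 5↦3, 6↦1]  zeros at y ∈ {3}
  x = 6: [0↦5, 1↦4, 2↦3, 3↦2, 4↦1, 5↦0, 6↦6]  zeros at y ∈ {5}
Collecting zeros: affine points = {(0, 0), (0, 1), (0, 2), (0, 3), (0, 4), (0, 5), (0, 6), (1, 2), (2, 4), (3, 6), (4, 1), (5, 3), (6, 5)}.
Total count |C(F_7)_aff| = 13.


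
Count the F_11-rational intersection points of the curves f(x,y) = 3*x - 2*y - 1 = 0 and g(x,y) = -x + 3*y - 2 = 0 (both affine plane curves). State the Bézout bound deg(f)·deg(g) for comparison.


Common zeros: {(1, 1)}; count = 1; Bézout bound = 1.

deg(f) = 1, deg(g) = 1, so Bézout bound = 1.
Scan x ∈ F_11. For each x, list the y ∈ F_11 with f(x, y) ≡ 0 and those with g(x, y) ≡ 0 (mod 11); the common zeros in that column are the intersection.
  x = 0: f ≡ 0 at y ∈ {5}; g ≡ 0 at y ∈ {8}; common: ∅.
  x = 1: f ≡ 0 at y ∈ {1}; g ≡ 0 at y ∈ {1}; common: {1}.
  x = 2: f ≡ 0 at y ∈ {8}; g ≡ 0 at y ∈ {5}; common: ∅.
  x = 3: f ≡ 0 at y ∈ {4}; g ≡ 0 at y ∈ {9}; common: ∅.
  x = 4: f ≡ 0 at y ∈ {0}; g ≡ 0 at y ∈ {2}; common: ∅.
  x = 5: f ≡ 0 at y ∈ {7}; g ≡ 0 at y ∈ {6}; common: ∅.
  x = 6: f ≡ 0 at y ∈ {3}; g ≡ 0 at y ∈ {10}; common: ∅.
  x = 7: f ≡ 0 at y ∈ {10}; g ≡ 0 at y ∈ {3}; common: ∅.
  x = 8: f ≡ 0 at y ∈ {6}; g ≡ 0 at y ∈ {7}; common: ∅.
  x = 9: f ≡ 0 at y ∈ {2}; g ≡ 0 at y ∈ {0}; common: ∅.
  x = 10: f ≡ 0 at y ∈ {9}; g ≡ 0 at y ∈ {4}; common: ∅.
Collecting: common zeros = {(1, 1)}, so the count is 1.
Comparison with the Bézout bound: 1 ≤ 1 = deg(f)·deg(g), as expected for curves with no common component (the bound is attained).


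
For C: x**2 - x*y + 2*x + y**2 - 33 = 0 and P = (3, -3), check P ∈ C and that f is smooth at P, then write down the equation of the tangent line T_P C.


Tangent line at P: 11*x - 9*y - 60 = 0.

Step 1: f(3, -3) = 0, so P lies on C.
Step 2: partial derivatives
  f_x(x, y) = 2*x - y + 2, f_y(x, y) = -x + 2*y.
  f_x(P) = 11, f_y(P) = -9 (gradient nonzero, so P is smooth).
Step 3: tangent line at P: 11·(x − 3) + -9·(y − -3) = 0.
Expanding: 11*x - 9*y - 60 = 0.


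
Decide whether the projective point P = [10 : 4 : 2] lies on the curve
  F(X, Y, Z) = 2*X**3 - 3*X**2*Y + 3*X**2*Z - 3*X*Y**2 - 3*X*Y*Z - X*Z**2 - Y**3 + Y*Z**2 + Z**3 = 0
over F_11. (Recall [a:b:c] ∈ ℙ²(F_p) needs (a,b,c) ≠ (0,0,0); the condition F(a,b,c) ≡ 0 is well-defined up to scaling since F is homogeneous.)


F(10,4,2) ≡ 6 (mod 11); P is NOT on the curve.

Evaluate F(10, 4, 2) term-by-term (mod 11).
  2*X**3 ↦ 2·1000·1·1 = 2000
  -3*X**2*Y ↦ -3·100·4·1 = -1200
  3*X**2*Z ↦ 3·100·1·2 = 600
  -3*X*Y**2 ↦ -3·10·16·1 = -480
  -3*X*Y*Z ↦ -3·10·4·2 = -240
  -X*Z**2 ↦ -1·10·1·4 = -40
  -Y**3 ↦ -1·1·64·1 = -64
  Y*Z**2 ↦ 1·1·4·4 = 16
  Z**3 ↦ 1·1·1·8 = 8
Sum: F(10, 4, 2) = (2000) + (-1200) + (600) + (-480) + (-240) + (-40) + (-64) + (16) + (8) = 600.
Reducing mod 11: 600 ≡ 6 (mod 11).
Since F(a, b, c) ≡ 6 ≠ 0 (mod 11), P does NOT lie on the curve.


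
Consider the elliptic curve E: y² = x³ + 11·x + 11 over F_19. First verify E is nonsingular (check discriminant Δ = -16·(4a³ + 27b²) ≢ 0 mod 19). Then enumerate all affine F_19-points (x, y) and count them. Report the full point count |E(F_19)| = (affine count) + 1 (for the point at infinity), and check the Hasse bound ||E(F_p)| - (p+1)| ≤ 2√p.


Affine points = {(0, 7), (0, 12), (1, 2), (1, 17), (4, 9), (4, 10), (5, 1), (5, 18), (10, 0), (11, 0), (12, 3), (12, 16), (15, 6), (15, 13), (17, 0)}; affine count = 15; |E(F_19)| = 16.

Discriminant check: Δ ∝ 4a³ + 27b² = 4·11³ + 27·11² = 4·1331 + 27·121 ≡ 3 (mod 19). Nonzero ⇒ E is nonsingular.
For each x ∈ F_19, compute rhs = x³ + 11·x + 11 mod 19, then count y ∈ F_19 with y² ≡ rhs.
  x = 0: rhs = 11, matching y values: 7, 12 (2 points).
  x = 1: rhs = 4, matching y values: 2, 17 (2 points).
  x = 2: rhs = 3, matching y values: none (0 points).
  x = 3: rhs = 14, matching y values: none (0 points).
  x = 4: rhs = 5, matching y values: 9, 10 (2 points).
  x = 5: rhs = 1, matching y values: 1, 18 (2 points).
  x = 6: rhs = 8, matching y values: none (0 points).
  x = 7: rhs = 13, matching y values: none (0 points).
  x = 8: rhs = 3, matching y values: none (0 points).
  x = 9: rhs = 3, matching y values: none (0 points).
  x = 10: rhs = 0, matching y values: 0 (1 points).
  x = 11: rhs = 0, matching y values: 0 (1 points).
  x = 12: rhs = 9, matching y values: 3, 16 (2 points).
  x = 13: rhs = 14, matching y values: none (0 points).
  x = 14: rhs = 2, matching y values: none (0 points).
  x = 15: rhs = 17, matching y values: 6, 13 (2 points).
  x = 16: rhs = 8, matching y values: none (0 points).
  x = 17: rhs = 0, matching y values: 0 (1 points).
  x = 18: rhs = 18, matching y values: none (0 points).
Total affine count: 15.
Full point count |E(F_19)| = 15 + 1 = 16.
Hasse bound: |16 − (19+1)| = |-4| = 4 ≤ 2√19 ≈ 8.7178 ✓.


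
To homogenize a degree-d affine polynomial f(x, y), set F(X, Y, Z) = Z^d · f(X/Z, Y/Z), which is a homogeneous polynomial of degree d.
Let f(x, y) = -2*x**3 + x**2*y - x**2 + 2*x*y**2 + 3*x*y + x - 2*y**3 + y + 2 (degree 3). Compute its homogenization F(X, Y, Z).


F(X, Y, Z) = -2*X**3 + X**2*Y - X**2*Z + 2*X*Y**2 + 3*X*Y*Z + X*Z**2 - 2*Y**3 + Y*Z**2 + 2*Z**3

deg(f) = 3.
Substitute x = X/Z, y = Y/Z into f, then multiply by Z^3.
  monomial -2·x^3·y^0 ↦ -2·X^3·Y^0·Z^0.
  monomial 1·x^2·y^1 ↦ 1·X^2·Y^1·Z^0.
  monomial -1·x^2·y^0 ↦ -1·X^2·Y^0·Z^1.
  monomial 2·x^1·y^2 ↦ 2·X^1·Y^2·Z^0.
  monomial 3·x^1·y^1 ↦ 3·X^1·Y^1·Z^1.
  monomial 1·x^1·y^0 ↦ 1·X^1·Y^0·Z^2.
  monomial -2·x^0·y^3 ↦ -2·X^0·Y^3·Z^0.
  monomial 1·x^0·y^1 ↦ 1·X^0·Y^1·Z^2.
  monomial 2·x^0·y^0 ↦ 2·X^0·Y^0·Z^3.
Collecting: F(X, Y, Z) = -2*X**3 + X**2*Y - X**2*Z + 2*X*Y**2 + 3*X*Y*Z + X*Z**2 - 2*Y**3 + Y*Z**2 + 2*Z**3.


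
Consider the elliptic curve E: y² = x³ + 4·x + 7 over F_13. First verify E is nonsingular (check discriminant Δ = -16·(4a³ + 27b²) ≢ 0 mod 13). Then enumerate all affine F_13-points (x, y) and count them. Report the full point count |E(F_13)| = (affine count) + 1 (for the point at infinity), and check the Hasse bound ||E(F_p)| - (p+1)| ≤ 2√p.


Affine points = {(1, 5), (1, 8), (2, 6), (2, 7), (4, 3), (4, 10), (5, 3), (5, 10), (6, 0), (7, 1), (7, 12), (11, 2), (11, 11)}; affine count = 13; |E(F_13)| = 14.

Discriminant check: Δ ∝ 4a³ + 27b² = 4·4³ + 27·7² = 4·64 + 27·49 ≡ 6 (mod 13). Nonzero ⇒ E is nonsingular.
For each x ∈ F_13, compute rhs = x³ + 4·x + 7 mod 13, then count y ∈ F_13 with y² ≡ rhs.
  x = 0: rhs = 7, matching y values: none (0 points).
  x = 1: rhs = 12, matching y values: 5, 8 (2 points).
  x = 2: rhs = 10, matching y values: 6, 7 (2 points).
  x = 3: rhs = 7, matching y values: none (0 points).
  x = 4: rhs = 9, matching y values: 3, 10 (2 points).
  x = 5: rhs = 9, matching y values: 3, 10 (2 points).
  x = 6: rhs = 0, matching y values: 0 (1 points).
  x = 7: rhs = 1, matching y values: 1, 12 (2 points).
  x = 8: rhs = 5, matching y values: none (0 points).
  x = 9: rhs = 5, matching y values: none (0 points).
  x = 10: rhs = 7, matching y values: none (0 points).
  x = 11: rhs = 4, matching y values: 2, 11 (2 points).
  x = 12: rhs = 2, matching y values: none (0 points).
Total affine count: 13.
Full point count |E(F_13)| = 13 + 1 = 14.
Hasse bound: |14 − (13+1)| = |0| = 0 ≤ 2√13 ≈ 7.2111 ✓.


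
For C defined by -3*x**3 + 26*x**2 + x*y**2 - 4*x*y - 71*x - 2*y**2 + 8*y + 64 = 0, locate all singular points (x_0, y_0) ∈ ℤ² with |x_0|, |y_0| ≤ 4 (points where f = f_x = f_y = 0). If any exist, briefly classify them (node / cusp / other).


Singular points: {(3, 2)}; classification: node.

Compute partial derivatives:
  f_x = -9*x**2 + 52*x + y**2 - 4*y - 71.
  f_y = 2*x*y - 4*x - 4*y + 8.
Scan x_0 ∈ {−4, ..., 4}. For each x_0, f_y(x_0, y) is a polynomial in y; find its integer roots y ∈ {−4, ..., 4}, then test f_x and f at those candidates.
  x = -4: f_y(-4, y) = 24 - 12*y; vanishes at y ∈ {2}. (-4, 2): f_x = -427 ≠ 0.
  x = -3: f_y(-3, y) = 20 - 10*y; vanishes at y ∈ {2}. (-3, 2): f_x = -312 ≠ 0.
  x = -2: f_y(-2, y) = 16 - 8*y; vanishes at y ∈ {2}. (-2, 2): f_x = -215 ≠ 0.
  x = -1: f_y(-1, y) = 12 - 6*y; vanishes at y ∈ {2}. (-1, 2): f_x = -136 ≠ 0.
  x = 0: f_y(0, y) = 8 - 4*y; vanishes at y ∈ {2}. (0, 2): f_x = -75 ≠ 0.
  x = 1: f_y(1, y) = 4 - 2*y; vanishes at y ∈ {2}. (1, 2): f_x = -32 ≠ 0.
  x = 2: f_y(2, y) = 0; vanishes at y ∈ {-4, -3, -2, -1, 0, 1, 2, 3, 4}. (2, -4): f_x = 29 ≠ 0; (2, -3): f_x = 18 ≠ 0; (2, -2): f_x = 9 ≠ 0; (2, -1): f_x = 2 ≠ 0; (2, 0): f_x = -3 ≠ 0; (2, 1): f_x = -6 ≠ 0; (2, 2): f_x = -7 ≠ 0; (2, 3): f_x = -6 ≠ 0; (2, 4): f_x = -3 ≠ 0.
  x = 3: f_y(3, y) = 2*y - 4; vanishes at y ∈ {2}. (3, 2): f_x = 0, f = 0 — SINGULAR.
  x = 4: f_y(4, y) = 4*y - 8; vanishes at y ∈ {2}. (4, 2): f_x = -11 ≠ 0.
Only singular point on the grid: (3, 2).
Classify: substitute x = 3 + u, y = 2 + v and expand: f = -3*u**3 - u**2 + u*v**2 + v**2.
No constant or linear terms (consistent with a singular point). Quadratic part: -u**2 + v**2. Cubic part: -3*u**3 + u*v**2.
The quadratic part v**2 - u**2 = (v − u)(v + u) splits into two distinct linear factors, so there are two distinct tangent lines y − 2 = ±(x − 3) — this is a node (ordinary double point).
Classification: node.


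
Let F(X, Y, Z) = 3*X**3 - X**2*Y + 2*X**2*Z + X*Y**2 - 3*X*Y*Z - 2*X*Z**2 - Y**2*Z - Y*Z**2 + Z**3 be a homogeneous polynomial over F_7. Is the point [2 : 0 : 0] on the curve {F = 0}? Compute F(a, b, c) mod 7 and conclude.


F(2,0,0) ≡ 3 (mod 7); P is NOT on the curve.

Evaluate F(2, 0, 0) term-by-term (mod 7).
  3*X**3 ↦ 3·8·1·1 = 24
  -X**2*Y ↦ -1·4·0·1 = 0
  2*X**2*Z ↦ 2·4·1·0 = 0
  X*Y**2 ↦ 1·2·0·1 = 0
  -3*X*Y*Z ↦ -3·2·0·0 = 0
  -2*X*Z**2 ↦ -2·2·1·0 = 0
  -Y**2*Z ↦ -1·1·0·0 = 0
  -Y*Z**2 ↦ -1·1·0·0 = 0
  Z**3 ↦ 1·1·1·0 = 0
Sum: F(2, 0, 0) = (24) + (0) + (0) + (0) + (0) + (0) + (0) + (0) + (0) = 24.
Reducing mod 7: 24 ≡ 3 (mod 7).
Since F(a, b, c) ≡ 3 ≠ 0 (mod 7), P does NOT lie on the curve.


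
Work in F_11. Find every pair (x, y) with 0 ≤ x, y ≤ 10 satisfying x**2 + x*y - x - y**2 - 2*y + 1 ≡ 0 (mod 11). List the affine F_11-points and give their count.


Affine F_11-points: {(1, 3), (1, 7), (2, 5), (2, 6), (4, 6), (4, 7), (5, 5), (5, 9), (8, 3), (9, 9)}; count = 10.

For each of the 121 pairs (x, y) ∈ F_11², evaluate f(x, y) mod 11. Record the zeros.
  x = 0: [0↦1, 1↦9, 2↦4, 3↦8, 4↦10, 5↦10, 6↦8, 7↦4, 8↦9, 9↦1, 10↦2]  zeros at y ∈ ∅
  x = 1: [0↦1, 1↦10, 2↦6, 3↦0, 4↦3, 5↦4, 6↦3, 7↦0, 8↦6, 9↦10, 10↦1]  zeros at y ∈ {3, 7}
  x = 2: [0↦3, 1↦2, 2↦10, 3↦5, 4↦9, 5↦0, 6↦0, 7↦9, 8↦5, 9↦10, 10↦2]  zeros at y ∈ {5, 6}
  x = 3: [0↦7, 1↦7, 2↦5, 3↦1, 4↦6, 5↦9, 6↦10, 7↦9, 8↦6, 9↦1, 10↦5]  zeros at y ∈ ∅
  x = 4: [0↦2, 1↦3, 2↦2, 3↦10, 4↦5, 5↦9, 6↦0, 7↦0, 8↦9, 9↦5, 10↦10]  zeros at y ∈ {6, 7}
  x = 5: [0↦10, 1↦1, 2↦1, 3↦10, 4↦6, 5↦0, 6↦3, 7↦4, 8↦3, 9↦0, 10↦6]  zeros at y ∈ {5, 9}
  x = 6: [0↦9, 1↦1, 2↦2, 3↦1, 4↦9, 5↦4, 6↦8, 7↦10, 8↦10, 9↦8, 10↦4]  zeros at y ∈ ∅
  x = 7: [0↦10, 1↦3, 2↦5, 3↦5, 4↦3, 5↦10, 6↦4, 7↦7, 8↦8, 9↦7, 10↦4]  zeros at y ∈ ∅
  x = 8: [0↦2, 1↦7, 2↦10, 3↦0, 4↦10, 5↦7, 6↦2, 7↦6, 8↦8, 9↦8, 10↦6]  zeros at y ∈ {3}
  x = 9: [0↦7, 1↦2, 2↦6, 3↦8, 4↦8, 5↦6, 6↦2, 7↦7, 8↦10, 9↦0, 10↦10]  zeros at y ∈ {9}
  x = 10: [0↦3, 1↦10, 2↦4, 3↦7, 4↦8, 5↦7, 6↦4, 7↦10, 8↦3, 9↦5, 10↦5]  zeros at y ∈ ∅
Collecting zeros: affine points = {(1, 3), (1, 7), (2, 5), (2, 6), (4, 6), (4, 7), (5, 5), (5, 9), (8, 3), (9, 9)}.
Total count |C(F_11)_aff| = 10.


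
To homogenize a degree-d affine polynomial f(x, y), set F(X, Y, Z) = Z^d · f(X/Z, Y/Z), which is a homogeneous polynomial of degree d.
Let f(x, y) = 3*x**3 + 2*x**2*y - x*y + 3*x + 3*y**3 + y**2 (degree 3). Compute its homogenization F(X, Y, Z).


F(X, Y, Z) = 3*X**3 + 2*X**2*Y - X*Y*Z + 3*X*Z**2 + 3*Y**3 + Y**2*Z

deg(f) = 3.
Substitute x = X/Z, y = Y/Z into f, then multiply by Z^3.
  monomial 3·x^3·y^0 ↦ 3·X^3·Y^0·Z^0.
  monomial 2·x^2·y^1 ↦ 2·X^2·Y^1·Z^0.
  monomial -1·x^1·y^1 ↦ -1·X^1·Y^1·Z^1.
  monomial 3·x^1·y^0 ↦ 3·X^1·Y^0·Z^2.
  monomial 3·x^0·y^3 ↦ 3·X^0·Y^3·Z^0.
  monomial 1·x^0·y^2 ↦ 1·X^0·Y^2·Z^1.
Collecting: F(X, Y, Z) = 3*X**3 + 2*X**2*Y - X*Y*Z + 3*X*Z**2 + 3*Y**3 + Y**2*Z.


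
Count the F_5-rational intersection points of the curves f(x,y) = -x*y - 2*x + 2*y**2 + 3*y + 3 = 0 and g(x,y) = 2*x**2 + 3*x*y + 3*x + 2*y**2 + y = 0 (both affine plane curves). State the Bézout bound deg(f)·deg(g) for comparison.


Common zeros: {(1, 3), (3, 2), (3, 3)}; count = 3; Bézout bound = 4.

deg(f) = 2, deg(g) = 2, so Bézout bound = 4.
Scan x ∈ F_5. For each x, list the y ∈ F_5 with f(x, y) ≡ 0 and those with g(x, y) ≡ 0 (mod 5); the common zeros in that column are the intersection.
  x = 0: f ≡ 0 at y ∈ {3}; g ≡ 0 at y ∈ {0, 2}; common: ∅.
  x = 1: f ≡ 0 at y ∈ {1, 3}; g ≡ 0 at y ∈ {0, 3}; common: {3}.
  x = 2: f ≡ 0 at y ∈ {3, 4}; g ≡ 0 at y ∈ ∅; common: ∅.
  x = 3: f ≡ 0 at y ∈ {2, 3}; g ≡ 0 at y ∈ {2, 3}; common: {2, 3}.
  x = 4: f ≡ 0 at y ∈ {0, 3}; g ≡ 0 at y ∈ ∅; common: ∅.
Collecting: common zeros = {(1, 3), (3, 2), (3, 3)}, so the count is 3.
Comparison with the Bézout bound: 3 ≤ 4 = deg(f)·deg(g), as expected for curves with no common component (the affine F_5-count falls short of the bound because intersections may lie at infinity, over extension fields, or carry multiplicity).


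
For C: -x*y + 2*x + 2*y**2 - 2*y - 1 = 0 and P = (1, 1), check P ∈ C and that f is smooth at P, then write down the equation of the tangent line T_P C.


Tangent line at P: x + y - 2 = 0.

Step 1: f(1, 1) = 0, so P lies on C.
Step 2: partial derivatives
  f_x(x, y) = 2 - y, f_y(x, y) = -x + 4*y - 2.
  f_x(P) = 1, f_y(P) = 1 (gradient nonzero, so P is smooth).
Step 3: tangent line at P: 1·(x − 1) + 1·(y − 1) = 0.
Expanding: x + y - 2 = 0.


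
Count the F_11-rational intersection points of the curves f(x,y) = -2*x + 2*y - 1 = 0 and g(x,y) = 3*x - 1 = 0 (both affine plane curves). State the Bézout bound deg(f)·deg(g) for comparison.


Common zeros: {(4, 10)}; count = 1; Bézout bound = 1.

deg(f) = 1, deg(g) = 1, so Bézout bound = 1.
Scan x ∈ F_11. For each x, list the y ∈ F_11 with f(x, y) ≡ 0 and those with g(x, y) ≡ 0 (mod 11); the common zeros in that column are the intersection.
  x = 0: f ≡ 0 at y ∈ {6}; g ≡ 0 at y ∈ ∅; common: ∅.
  x = 1: f ≡ 0 at y ∈ {7}; g ≡ 0 at y ∈ ∅; common: ∅.
  x = 2: f ≡ 0 at y ∈ {8}; g ≡ 0 at y ∈ ∅; common: ∅.
  x = 3: f ≡ 0 at y ∈ {9}; g ≡ 0 at y ∈ ∅; common: ∅.
  x = 4: f ≡ 0 at y ∈ {10}; g ≡ 0 at y ∈ {0, 1, 2, 3, 4, 5, 6, 7, 8, 9, 10}; common: {10}.
  x = 5: f ≡ 0 at y ∈ {0}; g ≡ 0 at y ∈ ∅; common: ∅.
  x = 6: f ≡ 0 at y ∈ {1}; g ≡ 0 at y ∈ ∅; common: ∅.
  x = 7: f ≡ 0 at y ∈ {2}; g ≡ 0 at y ∈ ∅; common: ∅.
  x = 8: f ≡ 0 at y ∈ {3}; g ≡ 0 at y ∈ ∅; common: ∅.
  x = 9: f ≡ 0 at y ∈ {4}; g ≡ 0 at y ∈ ∅; common: ∅.
  x = 10: f ≡ 0 at y ∈ {5}; g ≡ 0 at y ∈ ∅; common: ∅.
Collecting: common zeros = {(4, 10)}, so the count is 1.
Comparison with the Bézout bound: 1 ≤ 1 = deg(f)·deg(g), as expected for curves with no common component (the bound is attained).


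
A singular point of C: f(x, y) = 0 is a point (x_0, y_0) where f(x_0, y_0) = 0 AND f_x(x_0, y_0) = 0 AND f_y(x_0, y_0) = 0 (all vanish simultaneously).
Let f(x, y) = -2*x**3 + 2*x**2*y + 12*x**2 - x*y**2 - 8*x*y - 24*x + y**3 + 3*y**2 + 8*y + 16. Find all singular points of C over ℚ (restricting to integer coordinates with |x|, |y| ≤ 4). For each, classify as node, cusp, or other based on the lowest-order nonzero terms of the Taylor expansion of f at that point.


Singular points: {(2, 0)}; classification: cusp.

Compute partial derivatives:
  f_x = -6*x**2 + 4*x*y + 24*x - y**2 - 8*y - 24.
  f_y = 2*x**2 - 2*x*y - 8*x + 3*y**2 + 6*y + 8.
Scan x_0 ∈ {−4, ..., 4}. For each x_0, f_y(x_0, y) is a polynomial in y; find its integer roots y ∈ {−4, ..., 4}, then test f_x and f at those candidates.
  x = -4: f_y(-4, y) = 3*y**2 + 14*y + 72; no integer root y with |y| ≤ 4.
  x = -3: f_y(-3, y) = 3*y**2 + 12*y + 50; no integer root y with |y| ≤ 4.
  x = -2: f_y(-2, y) = 3*y**2 + 10*y + 32; no integer root y with |y| ≤ 4.
  x = -1: f_y(-1, y) = 3*y**2 + 8*y + 18; no integer root y with |y| ≤ 4.
  x = 0: f_y(0, y) = 3*y**2 + 6*y + 8; no integer root y with |y| ≤ 4.
  x = 1: f_y(1, y) = 3*y**2 + 4*y + 2; no integer root y with |y| ≤ 4.
  x = 2: f_y(2, y) = 3*y**2 + 2*y; vanishes at y ∈ {0}. (2, 0): f_x = 0, f = 0 — SINGULAR.
  x = 3: f_y(3, y) = 3*y**2 + 2; no integer root y with |y| ≤ 4.
  x = 4: f_y(4, y) = 3*y**2 - 2*y + 8; no integer root y with |y| ≤ 4.
Only singular point on the grid: (2, 0).
Classify: substitute x = 2 + u, y = 0 + v and expand: f = -2*u**3 + 2*u**2*v - u*v**2 + v**3 + v**2.
No constant or linear terms (consistent with a singular point). Quadratic part: v**2. Cubic part: -2*u**3 + 2*u**2*v - u*v**2 + v**3.
The quadratic part v**2 is a perfect square, so there is a single (double) tangent line v = 0, i.e. y = 0. Restricting the cubic part to that line (v = 0) leaves -2*u**3 ≠ 0, so f is not divisible by v and the branch is v² ≈ 2*u**3 to lowest order — this is a cusp.
Classification: cusp.


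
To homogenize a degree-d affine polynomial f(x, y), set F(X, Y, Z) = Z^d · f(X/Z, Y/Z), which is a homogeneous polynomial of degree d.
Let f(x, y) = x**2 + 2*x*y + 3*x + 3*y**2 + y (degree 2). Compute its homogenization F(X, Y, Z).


F(X, Y, Z) = X**2 + 2*X*Y + 3*X*Z + 3*Y**2 + Y*Z

deg(f) = 2.
Substitute x = X/Z, y = Y/Z into f, then multiply by Z^2.
  monomial 1·x^2·y^0 ↦ 1·X^2·Y^0·Z^0.
  monomial 2·x^1·y^1 ↦ 2·X^1·Y^1·Z^0.
  monomial 3·x^1·y^0 ↦ 3·X^1·Y^0·Z^1.
  monomial 3·x^0·y^2 ↦ 3·X^0·Y^2·Z^0.
  monomial 1·x^0·y^1 ↦ 1·X^0·Y^1·Z^1.
Collecting: F(X, Y, Z) = X**2 + 2*X*Y + 3*X*Z + 3*Y**2 + Y*Z.


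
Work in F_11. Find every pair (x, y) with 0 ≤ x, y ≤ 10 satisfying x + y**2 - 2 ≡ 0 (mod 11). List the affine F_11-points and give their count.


Affine F_11-points: {(1, 1), (1, 10), (2, 0), (4, 3), (4, 8), (8, 4), (8, 7), (9, 2), (9, 9), (10, 5), (10, 6)}; count = 11.

For each of the 121 pairs (x, y) ∈ F_11², evaluate f(x, y) mod 11. Record the zeros.
  x = 0: [0↦9, 1↦10, 2↦2, 3↦7, 4↦3, 5↦1, 6↦1, 7↦3, 8↦7, 9↦2, 10↦10]  zeros at y ∈ ∅
  x = 1: [0↦10, 1↦0, 2↦3, 3↦8, 4↦4, 5↦2, 6↦2, 7↦4, 8↦8, 9↦3, 10↦0]  zeros at y ∈ {1, 10}
  x = 2: [0↦0, 1↦1, 2↦4, 3↦9, 4↦5, 5↦3, 6↦3, 7↦5, 8↦9, 9↦4, 10↦1]  zeros at y ∈ {0}
  x = 3: [0↦1, 1↦2, 2↦5, 3↦10, 4↦6, 5↦4, 6↦4, 7↦6, 8↦10, 9↦5, 10↦2]  zeros at y ∈ ∅
  x = 4: [0↦2, 1↦3, 2↦6, 3↦0, 4↦7, 5↦5, 6↦5, 7↦7, 8↦0, 9↦6, 10↦3]  zeros at y ∈ {3, 8}
  x = 5: [0↦3, 1↦4, 2↦7, 3↦1, 4↦8, 5↦6, 6↦6, 7↦8, 8↦1, 9↦7, 10↦4]  zeros at y ∈ ∅
  x = 6: [0↦4, 1↦5, 2↦8, 3↦2, 4↦9, 5↦7, 6↦7, 7↦9, 8↦2, 9↦8, 10↦5]  zeros at y ∈ ∅
  x = 7: [0↦5, 1↦6, 2↦9, 3↦3, 4↦10, 5↦8, 6↦8, 7↦10, 8↦3, 9↦9, 10↦6]  zeros at y ∈ ∅
  x = 8: [0↦6, 1↦7, 2↦10, 3↦4, 4↦0, 5↦9, 6↦9, 7↦0, 8↦4, 9↦10, 10↦7]  zeros at y ∈ {4, 7}
  x = 9: [0↦7, 1↦8, 2↦0, 3↦5, 4↦1, 5↦10, 6↦10, 7↦1, 8↦5, 9↦0, 10↦8]  zeros at y ∈ {2, 9}
  x = 10: [0↦8, 1↦9, 2↦1, 3↦6, 4↦2, 5↦0, 6↦0, 7↦2, 8↦6, 9↦1, 10↦9]  zeros at y ∈ {5, 6}
Collecting zeros: affine points = {(1, 1), (1, 10), (2, 0), (4, 3), (4, 8), (8, 4), (8, 7), (9, 2), (9, 9), (10, 5), (10, 6)}.
Total count |C(F_11)_aff| = 11.


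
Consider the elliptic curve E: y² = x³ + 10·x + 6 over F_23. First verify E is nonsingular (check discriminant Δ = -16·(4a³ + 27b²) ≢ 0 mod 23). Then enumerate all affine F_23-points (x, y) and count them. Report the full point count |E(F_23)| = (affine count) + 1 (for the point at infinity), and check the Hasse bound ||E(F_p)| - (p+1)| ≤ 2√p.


Affine points = {(0, 11), (0, 12), (4, 8), (4, 15), (6, 11), (6, 12), (8, 0), (10, 5), (10, 18), (15, 9), (15, 14), (17, 11), (17, 12), (20, 8), (20, 15), (21, 1), (21, 22), (22, 8), (22, 15)}; affine count = 19; |E(F_23)| = 20.

Discriminant check: Δ ∝ 4a³ + 27b² = 4·10³ + 27·6² = 4·1000 + 27·36 ≡ 4 (mod 23). Nonzero ⇒ E is nonsingular.
For each x ∈ F_23, compute rhs = x³ + 10·x + 6 mod 23, then count y ∈ F_23 with y² ≡ rhs.
  x = 0: rhs = 6, matching y values: 11, 12 (2 points).
  x = 1: rhs = 17, matching y values: none (0 points).
  x = 2: rhs = 11, matching y values: none (0 points).
  x = 3: rhs = 17, matching y values: none (0 points).
  x = 4: rhs = 18, matching y values: 8, 15 (2 points).
  x = 5: rhs = 20, matching y values: none (0 points).
  x = 6: rhs = 6, matching y values: 11, 12 (2 points).
  x = 7: rhs = 5, matching y values: none (0 points).
  x = 8: rhs = 0, matching y values: 0 (1 points).
  x = 9: rhs = 20, matching y values: none (0 points).
  x = 10: rhs = 2, matching y values: 5, 18 (2 points).
  x = 11: rhs = 21, matching y values: none (0 points).
  x = 12: rhs = 14, matching y values: none (0 points).
  x = 13: rhs = 10, matching y values: none (0 points).
  x = 14: rhs = 15, matching y values: none (0 points).
  x = 15: rhs = 12, matching y values: 9, 14 (2 points).
  x = 16: rhs = 7, matching y values: none (0 points).
  x = 17: rhs = 6, matching y values: 11, 12 (2 points).
  x = 18: rhs = 15, matching y values: none (0 points).
  x = 19: rhs = 17, matching y values: none (0 points).
  x = 20: rhs = 18, matching y values: 8, 15 (2 points).
  x = 21: rhs = 1, matching y values: 1, 22 (2 points).
  x = 22: rhs = 18, matching y values: 8, 15 (2 points).
Total affine count: 19.
Full point count |E(F_23)| = 19 + 1 = 20.
Hasse bound: |20 − (23+1)| = |-4| = 4 ≤ 2√23 ≈ 9.5917 ✓.


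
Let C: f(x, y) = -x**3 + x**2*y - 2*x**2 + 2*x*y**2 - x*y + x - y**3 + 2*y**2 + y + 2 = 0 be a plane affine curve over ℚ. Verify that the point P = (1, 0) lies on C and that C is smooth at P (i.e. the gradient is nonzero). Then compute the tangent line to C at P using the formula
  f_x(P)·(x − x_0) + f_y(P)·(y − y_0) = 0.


Tangent line at P: -6*x + y + 6 = 0.

Step 1: f(1, 0) = 0, so P lies on C.
Step 2: partial derivatives
  f_x(x, y) = -3*x**2 + 2*x*y - 4*x + 2*y**2 - y + 1, f_y(x, y) = x**2 + 4*x*y - x - 3*y**2 + 4*y + 1.
  f_x(P) = -6, f_y(P) = 1 (gradient nonzero, so P is smooth).
Step 3: tangent line at P: -6·(x − 1) + 1·(y − 0) = 0.
Expanding: -6*x + y + 6 = 0.


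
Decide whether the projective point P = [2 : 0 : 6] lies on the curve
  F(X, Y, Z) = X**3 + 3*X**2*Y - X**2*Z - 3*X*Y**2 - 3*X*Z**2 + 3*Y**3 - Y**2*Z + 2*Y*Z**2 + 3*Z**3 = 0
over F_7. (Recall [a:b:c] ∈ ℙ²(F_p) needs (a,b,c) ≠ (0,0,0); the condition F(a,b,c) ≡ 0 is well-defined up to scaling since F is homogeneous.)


F(2,0,6) ≡ 3 (mod 7); P is NOT on the curve.

Evaluate F(2, 0, 6) term-by-term (mod 7).
  X**3 ↦ 1·8·1·1 = 8
  3*X**2*Y ↦ 3·4·0·1 = 0
  -X**2*Z ↦ -1·4·1·6 = -24
  -3*X*Y**2 ↦ -3·2·0·1 = 0
  -3*X*Z**2 ↦ -3·2·1·36 = -216
  3*Y**3 ↦ 3·1·0·1 = 0
  -Y**2*Z ↦ -1·1·0·6 = 0
  2*Y*Z**2 ↦ 2·1·0·36 = 0
  3*Z**3 ↦ 3·1·1·216 = 648
Sum: F(2, 0, 6) = (8) + (0) + (-24) + (0) + (-216) + (0) + (0) + (0) + (648) = 416.
Reducing mod 7: 416 ≡ 3 (mod 7).
Since F(a, b, c) ≡ 3 ≠ 0 (mod 7), P does NOT lie on the curve.


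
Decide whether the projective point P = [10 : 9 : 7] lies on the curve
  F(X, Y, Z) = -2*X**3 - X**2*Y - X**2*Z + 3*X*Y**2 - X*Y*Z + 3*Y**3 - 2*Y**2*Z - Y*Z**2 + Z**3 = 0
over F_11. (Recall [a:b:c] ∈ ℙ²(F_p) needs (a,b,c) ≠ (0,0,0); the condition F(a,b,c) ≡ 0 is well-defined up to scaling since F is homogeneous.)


F(10,9,7) ≡ 2 (mod 11); P is NOT on the curve.

Evaluate F(10, 9, 7) term-by-term (mod 11).
  -2*X**3 ↦ -2·1000·1·1 = -2000
  -X**2*Y ↦ -1·100·9·1 = -900
  -X**2*Z ↦ -1·100·1·7 = -700
  3*X*Y**2 ↦ 3·10·81·1 = 2430
  -X*Y*Z ↦ -1·10·9·7 = -630
  3*Y**3 ↦ 3·1·729·1 = 2187
  -2*Y**2*Z ↦ -2·1·81·7 = -1134
  -Y*Z**2 ↦ -1·1·9·49 = -441
  Z**3 ↦ 1·1·1·343 = 343
Sum: F(10, 9, 7) = (-2000) + (-900) + (-700) + (2430) + (-630) + (2187) + (-1134) + (-441) + (343) = -845.
Reducing mod 11: -845 ≡ 2 (mod 11).
Since F(a, b, c) ≡ 2 ≠ 0 (mod 11), P does NOT lie on the curve.


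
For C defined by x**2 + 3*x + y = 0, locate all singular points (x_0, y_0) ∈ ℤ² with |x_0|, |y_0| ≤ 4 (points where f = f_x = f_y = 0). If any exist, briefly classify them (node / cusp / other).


No singular points in the scanned grid; C is smooth there.

Compute partial derivatives:
  f_x = 2*x + 3.
  f_y = 1.
f_y = 1 is a nonzero constant, so f_y never vanishes: no point (x, y) can satisfy f = f_x = f_y = 0. In particular no (x, y) ∈ {−4, ..., 4}² is singular; the curve is smooth.


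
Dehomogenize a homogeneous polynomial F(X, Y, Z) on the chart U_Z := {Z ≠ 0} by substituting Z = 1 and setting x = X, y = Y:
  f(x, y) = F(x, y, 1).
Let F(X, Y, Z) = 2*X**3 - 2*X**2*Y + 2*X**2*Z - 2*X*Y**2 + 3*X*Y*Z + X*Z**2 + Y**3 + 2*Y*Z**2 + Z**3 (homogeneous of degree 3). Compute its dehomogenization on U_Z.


f(x, y) = 2*x**3 - 2*x**2*y + 2*x**2 - 2*x*y**2 + 3*x*y + x + y**3 + 2*y + 1

On U_Z we set Z = 1. Each monomial c·X^i·Y^j·Z^k in F becomes c·x^i·y^j·1^k = c·x^i·y^j.
Substituting Z = 1: F(X, Y, 1) = 2*x**3 - 2*x**2*y + 2*x**2 - 2*x*y**2 + 3*x*y + x + y**3 + 2*y + 1.
Note: deg(f) ≤ deg(F) = 3; strict inequality happens when F is divisible by Z (lost terms).


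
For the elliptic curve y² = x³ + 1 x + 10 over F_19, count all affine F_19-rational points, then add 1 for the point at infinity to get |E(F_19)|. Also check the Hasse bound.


Affine points = {(2, 1), (2, 18), (5, 8), (5, 11), (6, 2), (6, 17), (8, 6), (8, 13), (9, 8), (9, 11), (13, 4), (13, 15), (17, 0)}; affine count = 13; |E(F_19)| = 14.

Discriminant check: Δ ∝ 4a³ + 27b² = 4·1³ + 27·10² = 4·1 + 27·100 ≡ 6 (mod 19). Nonzero ⇒ E is nonsingular.
For each x ∈ F_19, compute rhs = x³ + 1·x + 10 mod 19, then count y ∈ F_19 with y² ≡ rhs.
  x = 0: rhs = 10, matching y values: none (0 points).
  x = 1: rhs = 12, matching y values: none (0 points).
  x = 2: rhs = 1, matching y values: 1, 18 (2 points).
  x = 3: rhs = 2, matching y values: none (0 points).
  x = 4: rhs = 2, matching y values: none (0 points).
  x = 5: rhs = 7, matching y values: 8, 11 (2 points).
  x = 6: rhs = 4, matching y values: 2, 17 (2 points).
  x = 7: rhs = 18, matching y values: none (0 points).
  x = 8: rhs = 17, matching y values: 6, 13 (2 points).
  x = 9: rhs = 7, matching y values: 8, 11 (2 points).
  x = 10: rhs = 13, matching y values: none (0 points).
  x = 11: rhs = 3, matching y values: none (0 points).
  x = 12: rhs = 2, matching y values: none (0 points).
  x = 13: rhs = 16, matching y values: 4, 15 (2 points).
  x = 14: rhs = 13, matching y values: none (0 points).
  x = 15: rhs = 18, matching y values: none (0 points).
  x = 16: rhs = 18, matching y values: none (0 points).
  x = 17: rhs = 0, matching y values: 0 (1 points).
  x = 18: rhs = 8, matching y values: none (0 points).
Total affine count: 13.
Full point count |E(F_19)| = 13 + 1 = 14.
Hasse bound: |14 − (19+1)| = |-6| = 6 ≤ 2√19 ≈ 8.7178 ✓.


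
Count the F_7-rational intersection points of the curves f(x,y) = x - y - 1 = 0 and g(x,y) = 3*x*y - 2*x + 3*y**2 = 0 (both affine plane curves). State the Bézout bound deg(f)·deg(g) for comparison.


Common zeros: {(5, 4)}; count = 1; Bézout bound = 2.

deg(f) = 1, deg(g) = 2, so Bézout bound = 2.
Scan x ∈ F_7. For each x, list the y ∈ F_7 with f(x, y) ≡ 0 and those with g(x, y) ≡ 0 (mod 7); the common zeros in that column are the intersection.
  x = 0: f ≡ 0 at y ∈ {6}; g ≡ 0 at y ∈ {0}; common: ∅.
  x = 1: f ≡ 0 at y ∈ {0}; g ≡ 0 at y ∈ ∅; common: ∅.
  x = 2: f ≡ 0 at y ∈ {1}; g ≡ 0 at y ∈ {6}; common: ∅.
  x = 3: f ≡ 0 at y ∈ {2}; g ≡ 0 at y ∈ ∅; common: ∅.
  x = 4: f ≡ 0 at y ∈ {3}; g ≡ 0 at y ∈ {1, 2}; common: ∅.
  x = 5: f ≡ 0 at y ∈ {4}; g ≡ 0 at y ∈ {4, 5}; common: {4}.
  x = 6: f ≡ 0 at y ∈ {5}; g ≡ 0 at y ∈ ∅; common: ∅.
Collecting: common zeros = {(5, 4)}, so the count is 1.
Comparison with the Bézout bound: 1 ≤ 2 = deg(f)·deg(g), as expected for curves with no common component (the affine F_7-count falls short of the bound because intersections may lie at infinity, over extension fields, or carry multiplicity).
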